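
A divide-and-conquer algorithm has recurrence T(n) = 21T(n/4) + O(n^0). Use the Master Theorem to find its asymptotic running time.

Master Theorem for T(n) = 21T(n/4) + O(n^0):

a = 21, b = 4, c = 0
log_b(a) = log_4(21) = 2.1962

Case 1: c = 0 < log_4(21) = 2.1962
T(n) = O(n^(log_4 21))

For T(n) = 21T(n/4) + O(n^0): log_4(21) = 2.1962. This is Case 1 of the Master Theorem (c < log_b(a), work dominated by leaves), giving O(n^(log_4 21)).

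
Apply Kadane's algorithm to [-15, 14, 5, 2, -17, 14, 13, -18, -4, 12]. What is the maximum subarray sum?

Using Kadane's algorithm on [-15, 14, 5, 2, -17, 14, 13, -18, -4, 12]:

Scanning through the array:
Position 1 (value 14): max_ending_here = 14, max_so_far = 14
Position 2 (value 5): max_ending_here = 19, max_so_far = 19
Position 3 (value 2): max_ending_here = 21, max_so_far = 21
Position 4 (value -17): max_ending_here = 4, max_so_far = 21
Position 5 (value 14): max_ending_here = 18, max_so_far = 21
Position 6 (value 13): max_ending_here = 31, max_so_far = 31
Position 7 (value -18): max_ending_here = 13, max_so_far = 31
Position 8 (value -4): max_ending_here = 9, max_so_far = 31
Position 9 (value 12): max_ending_here = 21, max_so_far = 31

Maximum subarray: [14, 5, 2, -17, 14, 13]
Maximum sum: 31

The maximum subarray is [14, 5, 2, -17, 14, 13] with sum 31. This subarray runs from index 1 to index 6.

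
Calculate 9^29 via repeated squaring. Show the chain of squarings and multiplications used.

Computing 9^29 by squaring (build up from 9^1; each line after the first costs one multiplication):

9^1 = 9
9^2 = (9^1)^2 = 9^2 = 81
9^3 = 9 * 9^2 = 9 * 81 = 729
9^6 = (9^3)^2 = 729^2 = 531441
9^7 = 9 * 9^6 = 9 * 531441 = 4782969
9^14 = (9^7)^2 = 4782969^2 = 22876792454961
9^28 = (9^14)^2 = 22876792454961^2 = 523347633027360537213511521
9^29 = 9 * 9^28 = 9 * 523347633027360537213511521 = 4710128697246244834921603689

Result: 4710128697246244834921603689
Multiplications needed: 7 (7 lines after 9^1)

9^29 = 4710128697246244834921603689. Using exponentiation by squaring, this requires 7 multiplications. The key idea: if the exponent is even, square the half-power; if odd, multiply by the base once.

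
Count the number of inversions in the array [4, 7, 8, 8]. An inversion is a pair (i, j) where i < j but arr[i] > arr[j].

Finding inversions in [4, 7, 8, 8]:


Total inversions: 0

The array has 0 inversions. It is already sorted.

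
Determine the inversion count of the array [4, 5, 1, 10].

Finding inversions in [4, 5, 1, 10]:

(0, 2): arr[0]=4 > arr[2]=1
(1, 2): arr[1]=5 > arr[2]=1

Total inversions: 2

The array has 2 inversion(s): (0,2), (1,2). Each pair (i,j) satisfies i < j and arr[i] > arr[j].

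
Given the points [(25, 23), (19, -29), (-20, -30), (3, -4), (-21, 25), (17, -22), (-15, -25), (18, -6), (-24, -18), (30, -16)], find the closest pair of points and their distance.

Computing all pairwise distances among 10 points:

d((25, 23), (19, -29)) = 52.345
d((25, 23), (-20, -30)) = 69.527
d((25, 23), (3, -4)) = 34.8281
d((25, 23), (-21, 25)) = 46.0435
d((25, 23), (17, -22)) = 45.7056
d((25, 23), (-15, -25)) = 62.482
d((25, 23), (18, -6)) = 29.8329
d((25, 23), (-24, -18)) = 63.8905
d((25, 23), (30, -16)) = 39.3192
d((19, -29), (-20, -30)) = 39.0128
d((19, -29), (3, -4)) = 29.6816
d((19, -29), (-21, 25)) = 67.2012
d((19, -29), (17, -22)) = 7.2801
d((19, -29), (-15, -25)) = 34.2345
d((19, -29), (18, -6)) = 23.0217
d((19, -29), (-24, -18)) = 44.3847
d((19, -29), (30, -16)) = 17.0294
d((-20, -30), (3, -4)) = 34.7131
d((-20, -30), (-21, 25)) = 55.0091
d((-20, -30), (17, -22)) = 37.855
d((-20, -30), (-15, -25)) = 7.0711 <-- minimum
d((-20, -30), (18, -6)) = 44.9444
d((-20, -30), (-24, -18)) = 12.6491
d((-20, -30), (30, -16)) = 51.923
d((3, -4), (-21, 25)) = 37.6431
d((3, -4), (17, -22)) = 22.8035
d((3, -4), (-15, -25)) = 27.6586
d((3, -4), (18, -6)) = 15.1327
d((3, -4), (-24, -18)) = 30.4138
d((3, -4), (30, -16)) = 29.5466
d((-21, 25), (17, -22)) = 60.4401
d((-21, 25), (-15, -25)) = 50.3587
d((-21, 25), (18, -6)) = 49.8197
d((-21, 25), (-24, -18)) = 43.1045
d((-21, 25), (30, -16)) = 65.437
d((17, -22), (-15, -25)) = 32.1403
d((17, -22), (18, -6)) = 16.0312
d((17, -22), (-24, -18)) = 41.1947
d((17, -22), (30, -16)) = 14.3178
d((-15, -25), (18, -6)) = 38.0789
d((-15, -25), (-24, -18)) = 11.4018
d((-15, -25), (30, -16)) = 45.8912
d((18, -6), (-24, -18)) = 43.6807
d((18, -6), (30, -16)) = 15.6205
d((-24, -18), (30, -16)) = 54.037

Closest pair: (-20, -30) and (-15, -25) with distance 7.0711

The closest pair is (-20, -30) and (-15, -25) with Euclidean distance 7.0711. For 10 points, brute-force pairwise comparison is shown above. For large n, the divide-and-conquer algorithm (sort by x, recurse on halves, check the dividing strip) achieves O(n log n).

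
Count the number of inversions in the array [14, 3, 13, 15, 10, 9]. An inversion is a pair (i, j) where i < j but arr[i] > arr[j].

Finding inversions in [14, 3, 13, 15, 10, 9]:

(0, 1): arr[0]=14 > arr[1]=3
(0, 2): arr[0]=14 > arr[2]=13
(0, 4): arr[0]=14 > arr[4]=10
(0, 5): arr[0]=14 > arr[5]=9
(2, 4): arr[2]=13 > arr[4]=10
(2, 5): arr[2]=13 > arr[5]=9
(3, 4): arr[3]=15 > arr[4]=10
(3, 5): arr[3]=15 > arr[5]=9
(4, 5): arr[4]=10 > arr[5]=9

Total inversions: 9

The array has 9 inversion(s): (0,1), (0,2), (0,4), (0,5), (2,4), (2,5), (3,4), (3,5), (4,5). Each pair (i,j) satisfies i < j and arr[i] > arr[j].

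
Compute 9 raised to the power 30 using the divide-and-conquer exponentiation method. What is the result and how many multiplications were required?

Computing 9^30 by squaring (build up from 9^1; each line after the first costs one multiplication):

9^1 = 9
9^2 = (9^1)^2 = 9^2 = 81
9^3 = 9 * 9^2 = 9 * 81 = 729
9^6 = (9^3)^2 = 729^2 = 531441
9^7 = 9 * 9^6 = 9 * 531441 = 4782969
9^14 = (9^7)^2 = 4782969^2 = 22876792454961
9^15 = 9 * 9^14 = 9 * 22876792454961 = 205891132094649
9^30 = (9^15)^2 = 205891132094649^2 = 42391158275216203514294433201

Result: 42391158275216203514294433201
Multiplications needed: 7 (7 lines after 9^1)

9^30 = 42391158275216203514294433201. Using exponentiation by squaring, this requires 7 multiplications. The key idea: if the exponent is even, square the half-power; if odd, multiply by the base once.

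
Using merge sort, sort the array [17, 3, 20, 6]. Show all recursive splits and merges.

Merge sort trace:

Split: [17, 3, 20, 6] -> [17, 3] and [20, 6]
  Split: [17, 3] -> [17] and [3]
  Merge: [17] + [3] -> [3, 17]
  Split: [20, 6] -> [20] and [6]
  Merge: [20] + [6] -> [6, 20]
Merge: [3, 17] + [6, 20] -> [3, 6, 17, 20]

Final sorted array: [3, 6, 17, 20]

The merge sort proceeds by recursively splitting the array and merging sorted halves.
After all merges, the sorted array is [3, 6, 17, 20].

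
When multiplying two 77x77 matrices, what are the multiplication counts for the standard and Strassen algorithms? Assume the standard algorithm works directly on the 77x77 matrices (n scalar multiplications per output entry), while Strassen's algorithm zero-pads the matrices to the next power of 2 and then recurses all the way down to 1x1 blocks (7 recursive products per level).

Matrix multiplication for 77x77 matrices:

Strassen's algorithm requires power-of-2 dimensions. Pad 77x77 to 128x128 (next power of 2).

Standard algorithm: 77^3 = 456533 multiplications
Strassen's algorithm: 7^(log2(128)) = 7^7 = 823543 multiplications
Difference: 456533 - 823543 = -367010 (Strassen uses MORE here due to padding overhead — for small or just-over-power-of-2 n, padding can outweigh the per-level savings)

Standard: 456533 multiplications (77^3). Strassen: 823543 multiplications (7^7, after padding to 128x128). Strassen reduces 8 recursive multiplications to 7 at each level.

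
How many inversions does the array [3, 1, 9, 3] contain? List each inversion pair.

Finding inversions in [3, 1, 9, 3]:

(0, 1): arr[0]=3 > arr[1]=1
(2, 3): arr[2]=9 > arr[3]=3

Total inversions: 2

The array has 2 inversion(s): (0,1), (2,3). Each pair (i,j) satisfies i < j and arr[i] > arr[j].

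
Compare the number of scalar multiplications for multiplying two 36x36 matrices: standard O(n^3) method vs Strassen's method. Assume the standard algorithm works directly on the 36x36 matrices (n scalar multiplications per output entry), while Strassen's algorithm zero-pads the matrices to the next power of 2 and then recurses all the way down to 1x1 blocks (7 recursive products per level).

Matrix multiplication for 36x36 matrices:

Strassen's algorithm requires power-of-2 dimensions. Pad 36x36 to 64x64 (next power of 2).

Standard algorithm: 36^3 = 46656 multiplications
Strassen's algorithm: 7^(log2(64)) = 7^6 = 117649 multiplications
Difference: 46656 - 117649 = -70993 (Strassen uses MORE here due to padding overhead — for small or just-over-power-of-2 n, padding can outweigh the per-level savings)

Standard: 46656 multiplications (36^3). Strassen: 117649 multiplications (7^6, after padding to 64x64). Strassen reduces 8 recursive multiplications to 7 at each level.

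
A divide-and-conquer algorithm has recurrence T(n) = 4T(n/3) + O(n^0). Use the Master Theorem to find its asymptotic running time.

Master Theorem for T(n) = 4T(n/3) + O(n^0):

a = 4, b = 3, c = 0
log_b(a) = log_3(4) = 1.2619

Case 1: c = 0 < log_3(4) = 1.2619
T(n) = O(n^(log_3 4))

For T(n) = 4T(n/3) + O(n^0): log_3(4) = 1.2619. This is Case 1 of the Master Theorem (c < log_b(a), work dominated by leaves), giving O(n^(log_3 4)).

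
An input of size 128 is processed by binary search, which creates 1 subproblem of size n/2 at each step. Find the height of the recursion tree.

For divide and conquer with division factor 2:

Problem sizes at each level:
Level 0: 128
Level 1: 64
Level 2: 32
Level 3: 16
Level 4: 8
Level 5: 4
Level 6: 2
Level 7: 1

The root is level 0 and the size-1 base case is level 7 (the tree spans levels 0 through 7, i.e. 8 levels counting the root), so the depth is the number of divisions: log_2(128) = 7

The recursion tree depth is log_2(128) = 7. At each level, the problem size is divided by 2, so it takes 7 divisions to reduce to a base case of size 1. The algorithm makes 1 recursive call at each level.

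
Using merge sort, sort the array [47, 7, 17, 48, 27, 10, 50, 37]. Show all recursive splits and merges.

Merge sort trace:

Split: [47, 7, 17, 48, 27, 10, 50, 37] -> [47, 7, 17, 48] and [27, 10, 50, 37]
  Split: [47, 7, 17, 48] -> [47, 7] and [17, 48]
    Split: [47, 7] -> [47] and [7]
    Merge: [47] + [7] -> [7, 47]
    Split: [17, 48] -> [17] and [48]
    Merge: [17] + [48] -> [17, 48]
  Merge: [7, 47] + [17, 48] -> [7, 17, 47, 48]
  Split: [27, 10, 50, 37] -> [27, 10] and [50, 37]
    Split: [27, 10] -> [27] and [10]
    Merge: [27] + [10] -> [10, 27]
    Split: [50, 37] -> [50] and [37]
    Merge: [50] + [37] -> [37, 50]
  Merge: [10, 27] + [37, 50] -> [10, 27, 37, 50]
Merge: [7, 17, 47, 48] + [10, 27, 37, 50] -> [7, 10, 17, 27, 37, 47, 48, 50]

Final sorted array: [7, 10, 17, 27, 37, 47, 48, 50]

The merge sort proceeds by recursively splitting the array and merging sorted halves.
After all merges, the sorted array is [7, 10, 17, 27, 37, 47, 48, 50].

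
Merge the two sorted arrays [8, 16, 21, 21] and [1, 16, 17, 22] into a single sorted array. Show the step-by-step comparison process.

Merging process:

Compare 8 vs 1: take 1 from right. Merged: [1]
Compare 8 vs 16: take 8 from left. Merged: [1, 8]
Compare 16 vs 16: take 16 from left. Merged: [1, 8, 16]
Compare 21 vs 16: take 16 from right. Merged: [1, 8, 16, 16]
Compare 21 vs 17: take 17 from right. Merged: [1, 8, 16, 16, 17]
Compare 21 vs 22: take 21 from left. Merged: [1, 8, 16, 16, 17, 21]
Compare 21 vs 22: take 21 from left. Merged: [1, 8, 16, 16, 17, 21, 21]
Append remaining from right: [22]. Merged: [1, 8, 16, 16, 17, 21, 21, 22]

Final merged array: [1, 8, 16, 16, 17, 21, 21, 22]
Total comparisons: 7

The merged array is [1, 8, 16, 16, 17, 21, 21, 22], requiring 7 comparisons. The merge step runs in O(n) time where n is the total number of elements.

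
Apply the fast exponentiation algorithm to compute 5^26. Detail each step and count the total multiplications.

Computing 5^26 by squaring (build up from 5^1; each line after the first costs one multiplication):

5^1 = 5
5^2 = (5^1)^2 = 5^2 = 25
5^3 = 5 * 5^2 = 5 * 25 = 125
5^6 = (5^3)^2 = 125^2 = 15625
5^12 = (5^6)^2 = 15625^2 = 244140625
5^13 = 5 * 5^12 = 5 * 244140625 = 1220703125
5^26 = (5^13)^2 = 1220703125^2 = 1490116119384765625

Result: 1490116119384765625
Multiplications needed: 6 (6 lines after 5^1)

5^26 = 1490116119384765625. Using exponentiation by squaring, this requires 6 multiplications. The key idea: if the exponent is even, square the half-power; if odd, multiply by the base once.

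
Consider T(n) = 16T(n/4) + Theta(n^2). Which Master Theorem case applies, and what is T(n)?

Master Theorem for T(n) = 16T(n/4) + O(n^2):

a = 16, b = 4, c = 2
log_b(a) = log_4(16) = 2.0000

Case 2: c = 2 = log_4(16) = 2.0000
T(n) = O(n^2 log n) = O(n^2 log n)

For T(n) = 16T(n/4) + O(n^2): log_4(16) = 2.0000. This is Case 2 of the Master Theorem (c = log_b(a), equal work at all levels), giving O(n^2 log n).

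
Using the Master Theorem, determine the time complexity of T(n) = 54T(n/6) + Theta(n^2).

Master Theorem for T(n) = 54T(n/6) + O(n^2):

a = 54, b = 6, c = 2
log_b(a) = log_6(54) = 2.2263

Case 1: c = 2 < log_6(54) = 2.2263
T(n) = O(n^(log_6 54))

For T(n) = 54T(n/6) + O(n^2): log_6(54) = 2.2263. This is Case 1 of the Master Theorem (c < log_b(a), work dominated by leaves), giving O(n^(log_6 54)).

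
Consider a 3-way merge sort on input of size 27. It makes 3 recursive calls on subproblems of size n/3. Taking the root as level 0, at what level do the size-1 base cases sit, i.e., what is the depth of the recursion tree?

For divide and conquer with division factor 3:

Problem sizes at each level:
Level 0: 27
Level 1: 9
Level 2: 3
Level 3: 1

The root is level 0 and the size-1 base case is level 3 (the tree spans levels 0 through 3, i.e. 4 levels counting the root), so the depth is the number of divisions: log_3(27) = 3

The recursion tree depth is log_3(27) = 3. At each level, the problem size is divided by 3, so it takes 3 divisions to reduce to a base case of size 1. The algorithm makes 3 recursive calls at each level.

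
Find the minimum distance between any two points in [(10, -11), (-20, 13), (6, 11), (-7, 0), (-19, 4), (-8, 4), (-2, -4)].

Computing all pairwise distances among 7 points:

d((10, -11), (-20, 13)) = 38.4187
d((10, -11), (6, 11)) = 22.3607
d((10, -11), (-7, 0)) = 20.2485
d((10, -11), (-19, 4)) = 32.6497
d((10, -11), (-8, 4)) = 23.4307
d((10, -11), (-2, -4)) = 13.8924
d((-20, 13), (6, 11)) = 26.0768
d((-20, 13), (-7, 0)) = 18.3848
d((-20, 13), (-19, 4)) = 9.0554
d((-20, 13), (-8, 4)) = 15.0
d((-20, 13), (-2, -4)) = 24.7588
d((6, 11), (-7, 0)) = 17.0294
d((6, 11), (-19, 4)) = 25.9615
d((6, 11), (-8, 4)) = 15.6525
d((6, 11), (-2, -4)) = 17.0
d((-7, 0), (-19, 4)) = 12.6491
d((-7, 0), (-8, 4)) = 4.1231 <-- minimum
d((-7, 0), (-2, -4)) = 6.4031
d((-19, 4), (-8, 4)) = 11.0
d((-19, 4), (-2, -4)) = 18.7883
d((-8, 4), (-2, -4)) = 10.0

Closest pair: (-7, 0) and (-8, 4) with distance 4.1231

The closest pair is (-7, 0) and (-8, 4) with Euclidean distance 4.1231. For 7 points, brute-force pairwise comparison is shown above. For large n, the divide-and-conquer algorithm (sort by x, recurse on halves, check the dividing strip) achieves O(n log n).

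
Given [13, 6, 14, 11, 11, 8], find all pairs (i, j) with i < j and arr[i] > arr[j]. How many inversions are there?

Finding inversions in [13, 6, 14, 11, 11, 8]:

(0, 1): arr[0]=13 > arr[1]=6
(0, 3): arr[0]=13 > arr[3]=11
(0, 4): arr[0]=13 > arr[4]=11
(0, 5): arr[0]=13 > arr[5]=8
(2, 3): arr[2]=14 > arr[3]=11
(2, 4): arr[2]=14 > arr[4]=11
(2, 5): arr[2]=14 > arr[5]=8
(3, 5): arr[3]=11 > arr[5]=8
(4, 5): arr[4]=11 > arr[5]=8

Total inversions: 9

The array has 9 inversion(s): (0,1), (0,3), (0,4), (0,5), (2,3), (2,4), (2,5), (3,5), (4,5). Each pair (i,j) satisfies i < j and arr[i] > arr[j].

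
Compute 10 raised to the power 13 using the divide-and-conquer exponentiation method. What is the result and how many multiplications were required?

Computing 10^13 by squaring (build up from 10^1; each line after the first costs one multiplication):

10^1 = 10
10^2 = (10^1)^2 = 10^2 = 100
10^3 = 10 * 10^2 = 10 * 100 = 1000
10^6 = (10^3)^2 = 1000^2 = 1000000
10^12 = (10^6)^2 = 1000000^2 = 1000000000000
10^13 = 10 * 10^12 = 10 * 1000000000000 = 10000000000000

Result: 10000000000000
Multiplications needed: 5 (5 lines after 10^1)

10^13 = 10000000000000. Using exponentiation by squaring, this requires 5 multiplications. The key idea: if the exponent is even, square the half-power; if odd, multiply by the base once.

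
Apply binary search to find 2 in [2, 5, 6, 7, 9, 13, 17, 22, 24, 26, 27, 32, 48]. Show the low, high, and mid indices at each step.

Binary search for 2 in [2, 5, 6, 7, 9, 13, 17, 22, 24, 26, 27, 32, 48]:

lo=0, hi=12, mid=6, arr[mid]=17 -> 17 > 2, search left half
lo=0, hi=5, mid=2, arr[mid]=6 -> 6 > 2, search left half
lo=0, hi=1, mid=0, arr[mid]=2 -> Found target at index 0!

Binary search finds 2 at index 0 after 3 comparisons. The search repeatedly halves the search space by comparing with the middle element.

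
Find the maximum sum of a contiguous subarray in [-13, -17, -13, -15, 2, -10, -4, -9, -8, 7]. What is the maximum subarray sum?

Using Kadane's algorithm on [-13, -17, -13, -15, 2, -10, -4, -9, -8, 7]:

Scanning through the array:
Position 1 (value -17): max_ending_here = -17, max_so_far = -13
Position 2 (value -13): max_ending_here = -13, max_so_far = -13
Position 3 (value -15): max_ending_here = -15, max_so_far = -13
Position 4 (value 2): max_ending_here = 2, max_so_far = 2
Position 5 (value -10): max_ending_here = -8, max_so_far = 2
Position 6 (value -4): max_ending_here = -4, max_so_far = 2
Position 7 (value -9): max_ending_here = -9, max_so_far = 2
Position 8 (value -8): max_ending_here = -8, max_so_far = 2
Position 9 (value 7): max_ending_here = 7, max_so_far = 7

Maximum subarray: [7]
Maximum sum: 7

The maximum subarray is [7] with sum 7. This subarray runs from index 9 to index 9.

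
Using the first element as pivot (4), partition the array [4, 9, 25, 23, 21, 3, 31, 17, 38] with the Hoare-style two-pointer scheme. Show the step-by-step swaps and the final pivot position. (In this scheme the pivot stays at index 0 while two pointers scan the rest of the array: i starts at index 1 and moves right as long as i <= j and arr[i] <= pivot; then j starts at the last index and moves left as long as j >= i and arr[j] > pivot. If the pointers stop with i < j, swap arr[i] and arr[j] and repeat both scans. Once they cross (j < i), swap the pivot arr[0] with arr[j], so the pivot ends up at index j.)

Hoare-style two-pointer partition with pivot = 4:

Initial array: [4, 9, 25, 23, 21, 3, 31, 17, 38]

Pointers start at i = 1, j = 8.
i stops at index 1 (arr[1]=9 > 4), j stops at index 5 (arr[5]=3 <= 4): swap arr[1] and arr[5], array becomes [4, 3, 25, 23, 21, 9, 31, 17, 38]
i ends at 2, j ends at 1: the pointers have crossed (j < i), so scanning stops.

Swap pivot arr[0] with arr[1] to place pivot at position 1: [3, 4, 25, 23, 21, 9, 31, 17, 38]
Pivot position: 1

After partitioning with pivot 4, the array becomes [3, 4, 25, 23, 21, 9, 31, 17, 38]. The pivot is placed at index 1. All elements to the left of the pivot are <= 4, and all elements to the right are > 4.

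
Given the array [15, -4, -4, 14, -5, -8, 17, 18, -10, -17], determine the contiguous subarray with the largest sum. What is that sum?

Using Kadane's algorithm on [15, -4, -4, 14, -5, -8, 17, 18, -10, -17]:

Scanning through the array:
Position 1 (value -4): max_ending_here = 11, max_so_far = 15
Position 2 (value -4): max_ending_here = 7, max_so_far = 15
Position 3 (value 14): max_ending_here = 21, max_so_far = 21
Position 4 (value -5): max_ending_here = 16, max_so_far = 21
Position 5 (value -8): max_ending_here = 8, max_so_far = 21
Position 6 (value 17): max_ending_here = 25, max_so_far = 25
Position 7 (value 18): max_ending_here = 43, max_so_far = 43
Position 8 (value -10): max_ending_here = 33, max_so_far = 43
Position 9 (value -17): max_ending_here = 16, max_so_far = 43

Maximum subarray: [15, -4, -4, 14, -5, -8, 17, 18]
Maximum sum: 43

The maximum subarray is [15, -4, -4, 14, -5, -8, 17, 18] with sum 43. This subarray runs from index 0 to index 7.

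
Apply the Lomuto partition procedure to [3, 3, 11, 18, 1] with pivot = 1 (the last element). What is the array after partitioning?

Lomuto partition with pivot = 1:

Initial array: [3, 3, 11, 18, 1]

arr[0]=3 > 1: no swap
arr[1]=3 > 1: no swap
arr[2]=11 > 1: no swap
arr[3]=18 > 1: no swap

Place pivot at position 0: [1, 3, 11, 18, 3]
Pivot position: 0

After partitioning with pivot 1, the array becomes [1, 3, 11, 18, 3]. The pivot is placed at index 0. All elements to the left of the pivot are <= 1, and all elements to the right are > 1.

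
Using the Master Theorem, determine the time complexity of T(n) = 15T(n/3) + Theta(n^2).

Master Theorem for T(n) = 15T(n/3) + O(n^2):

a = 15, b = 3, c = 2
log_b(a) = log_3(15) = 2.4650

Case 1: c = 2 < log_3(15) = 2.4650
T(n) = O(n^(log_3 15))

For T(n) = 15T(n/3) + O(n^2): log_3(15) = 2.4650. This is Case 1 of the Master Theorem (c < log_b(a), work dominated by leaves), giving O(n^(log_3 15)).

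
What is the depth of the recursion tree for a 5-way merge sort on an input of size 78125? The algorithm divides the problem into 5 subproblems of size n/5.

For divide and conquer with division factor 5:

Problem sizes at each level:
Level 0: 78125
Level 1: 15625
Level 2: 3125
Level 3: 625
Level 4: 125
Level 5: 25
Level 6: 5
Level 7: 1

The root is level 0 and the size-1 base case is level 7 (the tree spans levels 0 through 7, i.e. 8 levels counting the root), so the depth is the number of divisions: log_5(78125) = 7

The recursion tree depth is log_5(78125) = 7. At each level, the problem size is divided by 5, so it takes 7 divisions to reduce to a base case of size 1. The algorithm makes 5 recursive calls at each level.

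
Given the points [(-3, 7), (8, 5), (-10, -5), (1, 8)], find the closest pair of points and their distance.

Computing all pairwise distances among 4 points:

d((-3, 7), (8, 5)) = 11.1803
d((-3, 7), (-10, -5)) = 13.8924
d((-3, 7), (1, 8)) = 4.1231 <-- minimum
d((8, 5), (-10, -5)) = 20.5913
d((8, 5), (1, 8)) = 7.6158
d((-10, -5), (1, 8)) = 17.0294

Closest pair: (-3, 7) and (1, 8) with distance 4.1231

The closest pair is (-3, 7) and (1, 8) with Euclidean distance 4.1231. For 4 points, brute-force pairwise comparison is shown above. For large n, the divide-and-conquer algorithm (sort by x, recurse on halves, check the dividing strip) achieves O(n log n).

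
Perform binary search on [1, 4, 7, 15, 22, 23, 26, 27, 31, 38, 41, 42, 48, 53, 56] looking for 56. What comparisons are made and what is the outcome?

Binary search for 56 in [1, 4, 7, 15, 22, 23, 26, 27, 31, 38, 41, 42, 48, 53, 56]:

lo=0, hi=14, mid=7, arr[mid]=27 -> 27 < 56, search right half
lo=8, hi=14, mid=11, arr[mid]=42 -> 42 < 56, search right half
lo=12, hi=14, mid=13, arr[mid]=53 -> 53 < 56, search right half
lo=14, hi=14, mid=14, arr[mid]=56 -> Found target at index 14!

Binary search finds 56 at index 14 after 4 comparisons. The search repeatedly halves the search space by comparing with the middle element.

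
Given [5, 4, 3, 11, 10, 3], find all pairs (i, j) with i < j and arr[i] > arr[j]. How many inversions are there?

Finding inversions in [5, 4, 3, 11, 10, 3]:

(0, 1): arr[0]=5 > arr[1]=4
(0, 2): arr[0]=5 > arr[2]=3
(0, 5): arr[0]=5 > arr[5]=3
(1, 2): arr[1]=4 > arr[2]=3
(1, 5): arr[1]=4 > arr[5]=3
(3, 4): arr[3]=11 > arr[4]=10
(3, 5): arr[3]=11 > arr[5]=3
(4, 5): arr[4]=10 > arr[5]=3

Total inversions: 8

The array has 8 inversion(s): (0,1), (0,2), (0,5), (1,2), (1,5), (3,4), (3,5), (4,5). Each pair (i,j) satisfies i < j and arr[i] > arr[j].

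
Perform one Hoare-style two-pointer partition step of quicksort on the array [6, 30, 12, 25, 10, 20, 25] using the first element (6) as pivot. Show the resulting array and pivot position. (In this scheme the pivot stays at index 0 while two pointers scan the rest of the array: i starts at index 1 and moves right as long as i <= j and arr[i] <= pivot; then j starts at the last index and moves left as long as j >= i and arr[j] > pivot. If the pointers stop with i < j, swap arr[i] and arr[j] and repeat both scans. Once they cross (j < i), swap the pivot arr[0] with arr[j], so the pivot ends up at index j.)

Hoare-style two-pointer partition with pivot = 6:

Initial array: [6, 30, 12, 25, 10, 20, 25]

Pointers start at i = 1, j = 6.
i ends at 1, j ends at 0: the pointers have crossed (j < i), so scanning stops.

j = 0, so swapping arr[0] with arr[j] leaves the pivot at position 0: [6, 30, 12, 25, 10, 20, 25]
Pivot position: 0

After partitioning with pivot 6, the array becomes [6, 30, 12, 25, 10, 20, 25]. The pivot is placed at index 0. All elements to the left of the pivot are <= 6, and all elements to the right are > 6.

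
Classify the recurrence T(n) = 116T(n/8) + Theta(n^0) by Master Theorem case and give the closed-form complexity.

Master Theorem for T(n) = 116T(n/8) + O(n^0):

a = 116, b = 8, c = 0
log_b(a) = log_8(116) = 2.2860

Case 1: c = 0 < log_8(116) = 2.2860
T(n) = O(n^(log_8 116))

For T(n) = 116T(n/8) + O(n^0): log_8(116) = 2.2860. This is Case 1 of the Master Theorem (c < log_b(a), work dominated by leaves), giving O(n^(log_8 116)).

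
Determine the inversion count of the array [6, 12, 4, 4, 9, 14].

Finding inversions in [6, 12, 4, 4, 9, 14]:

(0, 2): arr[0]=6 > arr[2]=4
(0, 3): arr[0]=6 > arr[3]=4
(1, 2): arr[1]=12 > arr[2]=4
(1, 3): arr[1]=12 > arr[3]=4
(1, 4): arr[1]=12 > arr[4]=9

Total inversions: 5

The array has 5 inversion(s): (0,2), (0,3), (1,2), (1,3), (1,4). Each pair (i,j) satisfies i < j and arr[i] > arr[j].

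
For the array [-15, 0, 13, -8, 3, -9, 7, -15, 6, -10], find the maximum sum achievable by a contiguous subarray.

Using Kadane's algorithm on [-15, 0, 13, -8, 3, -9, 7, -15, 6, -10]:

Scanning through the array:
Position 1 (value 0): max_ending_here = 0, max_so_far = 0
Position 2 (value 13): max_ending_here = 13, max_so_far = 13
Position 3 (value -8): max_ending_here = 5, max_so_far = 13
Position 4 (value 3): max_ending_here = 8, max_so_far = 13
Position 5 (value -9): max_ending_here = -1, max_so_far = 13
Position 6 (value 7): max_ending_here = 7, max_so_far = 13
Position 7 (value -15): max_ending_here = -8, max_so_far = 13
Position 8 (value 6): max_ending_here = 6, max_so_far = 13
Position 9 (value -10): max_ending_here = -4, max_so_far = 13

Maximum subarray: [0, 13]
Maximum sum: 13

The maximum subarray is [0, 13] with sum 13. This subarray runs from index 1 to index 2.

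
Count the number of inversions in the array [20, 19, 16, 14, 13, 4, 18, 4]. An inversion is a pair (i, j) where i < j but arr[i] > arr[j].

Finding inversions in [20, 19, 16, 14, 13, 4, 18, 4]:

(0, 1): arr[0]=20 > arr[1]=19
(0, 2): arr[0]=20 > arr[2]=16
(0, 3): arr[0]=20 > arr[3]=14
(0, 4): arr[0]=20 > arr[4]=13
(0, 5): arr[0]=20 > arr[5]=4
(0, 6): arr[0]=20 > arr[6]=18
(0, 7): arr[0]=20 > arr[7]=4
(1, 2): arr[1]=19 > arr[2]=16
(1, 3): arr[1]=19 > arr[3]=14
(1, 4): arr[1]=19 > arr[4]=13
(1, 5): arr[1]=19 > arr[5]=4
(1, 6): arr[1]=19 > arr[6]=18
(1, 7): arr[1]=19 > arr[7]=4
(2, 3): arr[2]=16 > arr[3]=14
(2, 4): arr[2]=16 > arr[4]=13
(2, 5): arr[2]=16 > arr[5]=4
(2, 7): arr[2]=16 > arr[7]=4
(3, 4): arr[3]=14 > arr[4]=13
(3, 5): arr[3]=14 > arr[5]=4
(3, 7): arr[3]=14 > arr[7]=4
(4, 5): arr[4]=13 > arr[5]=4
(4, 7): arr[4]=13 > arr[7]=4
(6, 7): arr[6]=18 > arr[7]=4

Total inversions: 23

The array has 23 inversion(s): (0,1), (0,2), (0,3), (0,4), (0,5), (0,6), (0,7), (1,2), (1,3), (1,4), (1,5), (1,6), (1,7), (2,3), (2,4), (2,5), (2,7), (3,4), (3,5), (3,7), (4,5), (4,7), (6,7). Each pair (i,j) satisfies i < j and arr[i] > arr[j].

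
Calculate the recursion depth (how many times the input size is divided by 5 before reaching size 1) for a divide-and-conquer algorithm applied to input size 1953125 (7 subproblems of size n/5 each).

For divide and conquer with division factor 5:

Problem sizes at each level:
Level 0: 1953125
Level 1: 390625
Level 2: 78125
Level 3: 15625
Level 4: 3125
Level 5: 625
Level 6: 125
Level 7: 25
Level 8: 5
Level 9: 1

The root is level 0 and the size-1 base case is level 9 (the tree spans levels 0 through 9, i.e. 10 levels counting the root), so the depth is the number of divisions: log_5(1953125) = 9

The recursion tree depth is log_5(1953125) = 9. At each level, the problem size is divided by 5, so it takes 9 divisions to reduce to a base case of size 1. The algorithm makes 7 recursive calls at each level.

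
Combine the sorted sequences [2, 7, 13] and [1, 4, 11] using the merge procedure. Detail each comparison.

Merging process:

Compare 2 vs 1: take 1 from right. Merged: [1]
Compare 2 vs 4: take 2 from left. Merged: [1, 2]
Compare 7 vs 4: take 4 from right. Merged: [1, 2, 4]
Compare 7 vs 11: take 7 from left. Merged: [1, 2, 4, 7]
Compare 13 vs 11: take 11 from right. Merged: [1, 2, 4, 7, 11]
Append remaining from left: [13]. Merged: [1, 2, 4, 7, 11, 13]

Final merged array: [1, 2, 4, 7, 11, 13]
Total comparisons: 5

The merged array is [1, 2, 4, 7, 11, 13], requiring 5 comparisons. The merge step runs in O(n) time where n is the total number of elements.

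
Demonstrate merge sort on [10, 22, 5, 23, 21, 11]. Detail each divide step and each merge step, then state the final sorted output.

Merge sort trace:

Split: [10, 22, 5, 23, 21, 11] -> [10, 22, 5] and [23, 21, 11]
  Split: [10, 22, 5] -> [10] and [22, 5]
    Split: [22, 5] -> [22] and [5]
    Merge: [22] + [5] -> [5, 22]
  Merge: [10] + [5, 22] -> [5, 10, 22]
  Split: [23, 21, 11] -> [23] and [21, 11]
    Split: [21, 11] -> [21] and [11]
    Merge: [21] + [11] -> [11, 21]
  Merge: [23] + [11, 21] -> [11, 21, 23]
Merge: [5, 10, 22] + [11, 21, 23] -> [5, 10, 11, 21, 22, 23]

Final sorted array: [5, 10, 11, 21, 22, 23]

The merge sort proceeds by recursively splitting the array and merging sorted halves.
After all merges, the sorted array is [5, 10, 11, 21, 22, 23].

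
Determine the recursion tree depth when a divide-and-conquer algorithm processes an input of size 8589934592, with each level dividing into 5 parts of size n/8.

For divide and conquer with division factor 8:

Problem sizes at each level:
Level 0: 8589934592
Level 1: 1073741824
Level 2: 134217728
Level 3: 16777216
Level 4: 2097152
Level 5: 262144
Level 6: 32768
Level 7: 4096
Level 8: 512
Level 9: 64
Level 10: 8
Level 11: 1

The root is level 0 and the size-1 base case is level 11 (the tree spans levels 0 through 11, i.e. 12 levels counting the root), so the depth is the number of divisions: log_8(8589934592) = 11

The recursion tree depth is log_8(8589934592) = 11. At each level, the problem size is divided by 8, so it takes 11 divisions to reduce to a base case of size 1. The algorithm makes 5 recursive calls at each level.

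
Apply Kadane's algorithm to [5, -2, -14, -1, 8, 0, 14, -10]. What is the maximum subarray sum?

Using Kadane's algorithm on [5, -2, -14, -1, 8, 0, 14, -10]:

Scanning through the array:
Position 1 (value -2): max_ending_here = 3, max_so_far = 5
Position 2 (value -14): max_ending_here = -11, max_so_far = 5
Position 3 (value -1): max_ending_here = -1, max_so_far = 5
Position 4 (value 8): max_ending_here = 8, max_so_far = 8
Position 5 (value 0): max_ending_here = 8, max_so_far = 8
Position 6 (value 14): max_ending_here = 22, max_so_far = 22
Position 7 (value -10): max_ending_here = 12, max_so_far = 22

Maximum subarray: [8, 0, 14]
Maximum sum: 22

The maximum subarray is [8, 0, 14] with sum 22. This subarray runs from index 4 to index 6.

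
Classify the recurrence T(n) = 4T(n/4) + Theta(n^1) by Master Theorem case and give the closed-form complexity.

Master Theorem for T(n) = 4T(n/4) + O(n^1):

a = 4, b = 4, c = 1
log_b(a) = log_4(4) = 1.0000

Case 2: c = 1 = log_4(4) = 1.0000
T(n) = O(n^1 log n) = O(n log n)

For T(n) = 4T(n/4) + O(n^1): log_4(4) = 1.0000. This is Case 2 of the Master Theorem (c = log_b(a), equal work at all levels), giving O(n log n).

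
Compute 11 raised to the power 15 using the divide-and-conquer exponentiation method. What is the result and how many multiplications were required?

Computing 11^15 by squaring (build up from 11^1; each line after the first costs one multiplication):

11^1 = 11
11^2 = (11^1)^2 = 11^2 = 121
11^3 = 11 * 11^2 = 11 * 121 = 1331
11^6 = (11^3)^2 = 1331^2 = 1771561
11^7 = 11 * 11^6 = 11 * 1771561 = 19487171
11^14 = (11^7)^2 = 19487171^2 = 379749833583241
11^15 = 11 * 11^14 = 11 * 379749833583241 = 4177248169415651

Result: 4177248169415651
Multiplications needed: 6 (6 lines after 11^1)

11^15 = 4177248169415651. Using exponentiation by squaring, this requires 6 multiplications. The key idea: if the exponent is even, square the half-power; if odd, multiply by the base once.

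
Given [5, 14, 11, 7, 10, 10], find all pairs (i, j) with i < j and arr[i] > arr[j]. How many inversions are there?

Finding inversions in [5, 14, 11, 7, 10, 10]:

(1, 2): arr[1]=14 > arr[2]=11
(1, 3): arr[1]=14 > arr[3]=7
(1, 4): arr[1]=14 > arr[4]=10
(1, 5): arr[1]=14 > arr[5]=10
(2, 3): arr[2]=11 > arr[3]=7
(2, 4): arr[2]=11 > arr[4]=10
(2, 5): arr[2]=11 > arr[5]=10

Total inversions: 7

The array has 7 inversion(s): (1,2), (1,3), (1,4), (1,5), (2,3), (2,4), (2,5). Each pair (i,j) satisfies i < j and arr[i] > arr[j].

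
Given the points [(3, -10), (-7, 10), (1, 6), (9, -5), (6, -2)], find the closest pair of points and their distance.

Computing all pairwise distances among 5 points:

d((3, -10), (-7, 10)) = 22.3607
d((3, -10), (1, 6)) = 16.1245
d((3, -10), (9, -5)) = 7.8102
d((3, -10), (6, -2)) = 8.544
d((-7, 10), (1, 6)) = 8.9443
d((-7, 10), (9, -5)) = 21.9317
d((-7, 10), (6, -2)) = 17.6918
d((1, 6), (9, -5)) = 13.6015
d((1, 6), (6, -2)) = 9.434
d((9, -5), (6, -2)) = 4.2426 <-- minimum

Closest pair: (9, -5) and (6, -2) with distance 4.2426

The closest pair is (9, -5) and (6, -2) with Euclidean distance 4.2426. For 5 points, brute-force pairwise comparison is shown above. For large n, the divide-and-conquer algorithm (sort by x, recurse on halves, check the dividing strip) achieves O(n log n).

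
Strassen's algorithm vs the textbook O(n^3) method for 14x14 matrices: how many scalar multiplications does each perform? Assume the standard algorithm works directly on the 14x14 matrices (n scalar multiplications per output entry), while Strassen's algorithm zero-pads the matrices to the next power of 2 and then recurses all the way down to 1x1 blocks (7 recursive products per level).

Matrix multiplication for 14x14 matrices:

Strassen's algorithm requires power-of-2 dimensions. Pad 14x14 to 16x16 (next power of 2).

Standard algorithm: 14^3 = 2744 multiplications
Strassen's algorithm: 7^(log2(16)) = 7^4 = 2401 multiplications
Savings: 2744 - 2401 = 343 multiplications

Standard: 2744 multiplications (14^3). Strassen: 2401 multiplications (7^4, after padding to 16x16). Strassen reduces 8 recursive multiplications to 7 at each level.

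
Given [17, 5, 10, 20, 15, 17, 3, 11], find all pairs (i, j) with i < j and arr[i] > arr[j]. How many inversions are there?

Finding inversions in [17, 5, 10, 20, 15, 17, 3, 11]:

(0, 1): arr[0]=17 > arr[1]=5
(0, 2): arr[0]=17 > arr[2]=10
(0, 4): arr[0]=17 > arr[4]=15
(0, 6): arr[0]=17 > arr[6]=3
(0, 7): arr[0]=17 > arr[7]=11
(1, 6): arr[1]=5 > arr[6]=3
(2, 6): arr[2]=10 > arr[6]=3
(3, 4): arr[3]=20 > arr[4]=15
(3, 5): arr[3]=20 > arr[5]=17
(3, 6): arr[3]=20 > arr[6]=3
(3, 7): arr[3]=20 > arr[7]=11
(4, 6): arr[4]=15 > arr[6]=3
(4, 7): arr[4]=15 > arr[7]=11
(5, 6): arr[5]=17 > arr[6]=3
(5, 7): arr[5]=17 > arr[7]=11

Total inversions: 15

The array has 15 inversion(s): (0,1), (0,2), (0,4), (0,6), (0,7), (1,6), (2,6), (3,4), (3,5), (3,6), (3,7), (4,6), (4,7), (5,6), (5,7). Each pair (i,j) satisfies i < j and arr[i] > arr[j].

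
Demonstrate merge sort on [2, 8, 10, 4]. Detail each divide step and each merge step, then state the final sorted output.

Merge sort trace:

Split: [2, 8, 10, 4] -> [2, 8] and [10, 4]
  Split: [2, 8] -> [2] and [8]
  Merge: [2] + [8] -> [2, 8]
  Split: [10, 4] -> [10] and [4]
  Merge: [10] + [4] -> [4, 10]
Merge: [2, 8] + [4, 10] -> [2, 4, 8, 10]

Final sorted array: [2, 4, 8, 10]

The merge sort proceeds by recursively splitting the array and merging sorted halves.
After all merges, the sorted array is [2, 4, 8, 10].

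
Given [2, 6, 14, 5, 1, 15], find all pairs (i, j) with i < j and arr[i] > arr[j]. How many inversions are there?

Finding inversions in [2, 6, 14, 5, 1, 15]:

(0, 4): arr[0]=2 > arr[4]=1
(1, 3): arr[1]=6 > arr[3]=5
(1, 4): arr[1]=6 > arr[4]=1
(2, 3): arr[2]=14 > arr[3]=5
(2, 4): arr[2]=14 > arr[4]=1
(3, 4): arr[3]=5 > arr[4]=1

Total inversions: 6

The array has 6 inversion(s): (0,4), (1,3), (1,4), (2,3), (2,4), (3,4). Each pair (i,j) satisfies i < j and arr[i] > arr[j].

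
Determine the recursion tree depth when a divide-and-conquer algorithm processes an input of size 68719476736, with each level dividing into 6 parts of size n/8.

For divide and conquer with division factor 8:

Problem sizes at each level:
Level 0: 68719476736
Level 1: 8589934592
Level 2: 1073741824
Level 3: 134217728
Level 4: 16777216
Level 5: 2097152
Level 6: 262144
Level 7: 32768
Level 8: 4096
Level 9: 512
Level 10: 64
Level 11: 8
Level 12: 1

The root is level 0 and the size-1 base case is level 12 (the tree spans levels 0 through 12, i.e. 13 levels counting the root), so the depth is the number of divisions: log_8(68719476736) = 12

The recursion tree depth is log_8(68719476736) = 12. At each level, the problem size is divided by 8, so it takes 12 divisions to reduce to a base case of size 1. The algorithm makes 6 recursive calls at each level.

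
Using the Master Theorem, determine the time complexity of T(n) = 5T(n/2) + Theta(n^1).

Master Theorem for T(n) = 5T(n/2) + O(n^1):

a = 5, b = 2, c = 1
log_b(a) = log_2(5) = 2.3219

Case 1: c = 1 < log_2(5) = 2.3219
T(n) = O(n^(log_2 5))

For T(n) = 5T(n/2) + O(n^1): log_2(5) = 2.3219. This is Case 1 of the Master Theorem (c < log_b(a), work dominated by leaves), giving O(n^(log_2 5)).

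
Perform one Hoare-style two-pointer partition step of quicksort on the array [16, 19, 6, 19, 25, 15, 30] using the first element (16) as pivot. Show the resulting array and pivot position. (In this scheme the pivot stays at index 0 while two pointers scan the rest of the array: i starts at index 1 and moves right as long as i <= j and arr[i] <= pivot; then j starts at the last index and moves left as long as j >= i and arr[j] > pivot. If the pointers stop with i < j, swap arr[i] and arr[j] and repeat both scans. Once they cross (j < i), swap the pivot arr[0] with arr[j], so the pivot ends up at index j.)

Hoare-style two-pointer partition with pivot = 16:

Initial array: [16, 19, 6, 19, 25, 15, 30]

Pointers start at i = 1, j = 6.
i stops at index 1 (arr[1]=19 > 16), j stops at index 5 (arr[5]=15 <= 16): swap arr[1] and arr[5], array becomes [16, 15, 6, 19, 25, 19, 30]
i ends at 3, j ends at 2: the pointers have crossed (j < i), so scanning stops.

Swap pivot arr[0] with arr[2] to place pivot at position 2: [6, 15, 16, 19, 25, 19, 30]
Pivot position: 2

After partitioning with pivot 16, the array becomes [6, 15, 16, 19, 25, 19, 30]. The pivot is placed at index 2. All elements to the left of the pivot are <= 16, and all elements to the right are > 16.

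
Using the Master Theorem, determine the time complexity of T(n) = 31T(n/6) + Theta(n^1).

Master Theorem for T(n) = 31T(n/6) + O(n^1):

a = 31, b = 6, c = 1
log_b(a) = log_6(31) = 1.9165

Case 1: c = 1 < log_6(31) = 1.9165
T(n) = O(n^(log_6 31))

For T(n) = 31T(n/6) + O(n^1): log_6(31) = 1.9165. This is Case 1 of the Master Theorem (c < log_b(a), work dominated by leaves), giving O(n^(log_6 31)).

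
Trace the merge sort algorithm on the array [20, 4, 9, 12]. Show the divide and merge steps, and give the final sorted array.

Merge sort trace:

Split: [20, 4, 9, 12] -> [20, 4] and [9, 12]
  Split: [20, 4] -> [20] and [4]
  Merge: [20] + [4] -> [4, 20]
  Split: [9, 12] -> [9] and [12]
  Merge: [9] + [12] -> [9, 12]
Merge: [4, 20] + [9, 12] -> [4, 9, 12, 20]

Final sorted array: [4, 9, 12, 20]

The merge sort proceeds by recursively splitting the array and merging sorted halves.
After all merges, the sorted array is [4, 9, 12, 20].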